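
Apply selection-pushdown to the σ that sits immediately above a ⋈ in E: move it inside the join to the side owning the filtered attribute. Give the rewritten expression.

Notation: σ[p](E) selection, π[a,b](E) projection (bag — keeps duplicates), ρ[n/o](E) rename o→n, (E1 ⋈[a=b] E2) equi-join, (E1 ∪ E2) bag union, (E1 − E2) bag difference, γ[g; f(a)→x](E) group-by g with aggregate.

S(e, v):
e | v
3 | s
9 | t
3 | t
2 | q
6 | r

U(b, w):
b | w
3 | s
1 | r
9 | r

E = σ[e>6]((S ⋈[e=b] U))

σ filters on e, owned by the left side.
E' = (σ[e>6](S) ⋈[e=b] U)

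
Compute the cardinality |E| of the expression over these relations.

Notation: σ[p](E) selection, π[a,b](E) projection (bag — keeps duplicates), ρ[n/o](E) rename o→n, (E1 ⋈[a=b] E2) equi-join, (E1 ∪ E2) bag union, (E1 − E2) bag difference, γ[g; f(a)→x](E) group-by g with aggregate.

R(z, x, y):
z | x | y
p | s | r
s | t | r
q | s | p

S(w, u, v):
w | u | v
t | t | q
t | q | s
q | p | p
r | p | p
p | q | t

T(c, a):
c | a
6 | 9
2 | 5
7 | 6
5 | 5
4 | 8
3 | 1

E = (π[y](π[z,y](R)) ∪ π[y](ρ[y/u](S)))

Stepwise |·|:
  R → 3
  π[z,y](R) → 3
  π[y](π[z,y](R)) → 3
  S → 5
  ρ[y/u](S) → 5
  π[y](ρ[y/u](S)) → 5
  (π[y](π[z,y](R)) ∪ π[y](ρ[y/u](S))) → 8

|E| = 8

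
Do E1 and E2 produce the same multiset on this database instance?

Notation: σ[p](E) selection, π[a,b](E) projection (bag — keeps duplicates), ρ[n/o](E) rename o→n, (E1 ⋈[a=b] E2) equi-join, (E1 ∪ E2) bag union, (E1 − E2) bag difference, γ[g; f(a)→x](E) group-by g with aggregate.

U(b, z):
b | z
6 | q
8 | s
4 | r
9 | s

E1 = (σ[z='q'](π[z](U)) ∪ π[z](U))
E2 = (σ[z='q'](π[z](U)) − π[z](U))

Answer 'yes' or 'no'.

E1 per-node cardinality:
  U → 4
  π[z](U) → 4
  σ[z='q'](π[z](U)) → 1
  U → 4
  π[z](U) → 4
  (σ[z='q'](π[z](U)) ∪ π[z](U)) → 5
E2 per-node cardinality:
  U → 4
  π[z](U) → 4
  σ[z='q'](π[z](U)) → 1
  U → 4
  π[z](U) → 4
  (σ[z='q'](π[z](U)) − π[z](U)) → 0

E1 result:
z
q
q
r
s
s
E2 result:
z
(0 rows)
Witness: ('q',) appears 2× in E1 but 0× in E2.

no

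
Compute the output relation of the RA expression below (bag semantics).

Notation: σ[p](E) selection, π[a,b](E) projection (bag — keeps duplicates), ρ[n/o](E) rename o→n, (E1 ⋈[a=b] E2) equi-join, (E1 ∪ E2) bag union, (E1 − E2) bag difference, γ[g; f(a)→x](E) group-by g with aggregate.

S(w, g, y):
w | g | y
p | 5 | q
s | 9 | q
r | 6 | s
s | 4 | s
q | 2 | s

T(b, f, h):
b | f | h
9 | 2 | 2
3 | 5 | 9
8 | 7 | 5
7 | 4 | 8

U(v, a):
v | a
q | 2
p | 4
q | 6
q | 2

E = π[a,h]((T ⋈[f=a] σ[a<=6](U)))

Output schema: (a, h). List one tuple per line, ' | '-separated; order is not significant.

Subexpression sizes:
  T → 4
  U → 4
  σ[a<=6](U) → 4
  (T ⋈[f=a] σ[a<=6](U)) → 3
  π[a,h]((T ⋈[f=a] σ[a<=6](U))) → 3

== RESULT ==
a | h
2 | 2
2 | 2
4 | 8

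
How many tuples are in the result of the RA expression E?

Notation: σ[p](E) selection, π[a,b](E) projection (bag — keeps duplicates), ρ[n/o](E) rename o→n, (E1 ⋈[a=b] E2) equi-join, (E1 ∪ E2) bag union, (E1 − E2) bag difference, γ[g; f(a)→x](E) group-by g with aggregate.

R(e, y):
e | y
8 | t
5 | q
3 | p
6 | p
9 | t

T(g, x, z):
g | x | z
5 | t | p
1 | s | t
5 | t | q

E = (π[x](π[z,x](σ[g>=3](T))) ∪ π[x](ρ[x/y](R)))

Row counts bottom-up:
  T → 3
  σ[g>=3](T) → 2
  π[z,x](σ[g>=3](T)) → 2
  π[x](π[z,x](σ[g>=3](T))) → 2
  R → 5
  ρ[x/y](R) → 5
  π[x](ρ[x/y](R)) → 5
  (π[x](π[z,x](σ[g>=3](T))) ∪ π[x](ρ[x/y](R))) → 7

|E| = 7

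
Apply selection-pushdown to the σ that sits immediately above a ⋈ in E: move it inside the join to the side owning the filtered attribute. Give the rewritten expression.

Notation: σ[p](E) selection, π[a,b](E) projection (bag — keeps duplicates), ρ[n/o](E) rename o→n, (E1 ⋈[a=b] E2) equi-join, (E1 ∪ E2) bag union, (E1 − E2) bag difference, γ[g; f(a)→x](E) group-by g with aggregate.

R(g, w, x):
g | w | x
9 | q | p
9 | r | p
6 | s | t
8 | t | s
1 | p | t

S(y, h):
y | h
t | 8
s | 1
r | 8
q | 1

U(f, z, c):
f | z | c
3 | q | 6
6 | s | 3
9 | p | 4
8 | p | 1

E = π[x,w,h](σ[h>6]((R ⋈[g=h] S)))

σ filters on h, owned by the right side.
E' = π[x,w,h]((R ⋈[g=h] σ[h>6](S)))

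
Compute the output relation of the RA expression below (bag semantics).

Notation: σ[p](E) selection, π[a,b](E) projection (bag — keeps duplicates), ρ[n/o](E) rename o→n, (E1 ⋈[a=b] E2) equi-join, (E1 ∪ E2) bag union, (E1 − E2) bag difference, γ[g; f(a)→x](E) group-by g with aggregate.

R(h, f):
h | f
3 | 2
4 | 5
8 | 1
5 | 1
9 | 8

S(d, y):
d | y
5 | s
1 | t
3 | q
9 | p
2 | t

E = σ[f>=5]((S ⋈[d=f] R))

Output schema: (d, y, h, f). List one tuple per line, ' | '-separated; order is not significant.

Subexpression sizes:
  S → 5
  R → 5
  (S ⋈[d=f] R) → 4
  σ[f>=5]((S ⋈[d=f] R)) → 1

== RESULT ==
d | y | h | f
5 | s | 4 | 5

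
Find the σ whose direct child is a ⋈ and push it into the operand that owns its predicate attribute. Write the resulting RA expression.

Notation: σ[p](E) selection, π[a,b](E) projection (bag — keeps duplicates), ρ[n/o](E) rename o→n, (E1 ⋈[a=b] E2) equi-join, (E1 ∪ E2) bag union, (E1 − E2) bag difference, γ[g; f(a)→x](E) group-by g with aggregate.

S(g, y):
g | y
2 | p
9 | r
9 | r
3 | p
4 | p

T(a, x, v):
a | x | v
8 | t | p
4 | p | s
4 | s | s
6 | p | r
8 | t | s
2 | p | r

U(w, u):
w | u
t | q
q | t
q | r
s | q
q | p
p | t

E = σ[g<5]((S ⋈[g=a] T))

σ filters on g, owned by the left side.
E' = (σ[g<5](S) ⋈[g=a] T)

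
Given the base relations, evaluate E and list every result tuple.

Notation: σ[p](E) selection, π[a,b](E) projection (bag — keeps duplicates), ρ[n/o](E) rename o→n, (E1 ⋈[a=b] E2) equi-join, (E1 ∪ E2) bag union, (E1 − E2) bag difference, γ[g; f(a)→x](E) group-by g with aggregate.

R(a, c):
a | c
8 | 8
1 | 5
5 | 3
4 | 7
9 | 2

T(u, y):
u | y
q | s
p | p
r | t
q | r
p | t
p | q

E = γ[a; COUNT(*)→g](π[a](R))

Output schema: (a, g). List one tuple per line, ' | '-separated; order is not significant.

Stepwise |·|:
  R → 5
  π[a](R) → 5
  γ[a; COUNT(*)→g](π[a](R)) → 5

== RESULT ==
a | g
1 | 1
4 | 1
5 | 1
8 | 1
9 | 1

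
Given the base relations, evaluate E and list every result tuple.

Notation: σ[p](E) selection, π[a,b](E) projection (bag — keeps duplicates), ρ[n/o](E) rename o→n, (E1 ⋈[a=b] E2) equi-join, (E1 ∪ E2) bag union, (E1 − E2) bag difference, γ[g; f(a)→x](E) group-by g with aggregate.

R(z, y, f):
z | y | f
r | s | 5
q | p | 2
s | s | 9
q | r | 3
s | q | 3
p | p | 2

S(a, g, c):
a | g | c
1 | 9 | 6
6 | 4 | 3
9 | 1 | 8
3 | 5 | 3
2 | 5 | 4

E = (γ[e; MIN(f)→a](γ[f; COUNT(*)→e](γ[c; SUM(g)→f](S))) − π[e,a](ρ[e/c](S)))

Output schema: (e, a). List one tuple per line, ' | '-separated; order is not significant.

Per-node cardinality:
  S → 5
  γ[c; SUM(g)→f](S) → 4
  γ[f; COUNT(*)→e](γ[c; SUM(g)→f](S)) → 3
  γ[e; MIN(f)→a](γ[f; COUNT(*)→e](γ[c; SUM(g)→f](S))) → 2
  S → 5
  ρ[e/c](S) → 5
  π[e,a](ρ[e/c](S)) → 5
  (γ[e; MIN(f)→a](γ[f; COUNT(*)→e](γ[c; SUM(g)→f](S))) − π[e,a](ρ[e/c](S))) → 2

== RESULT ==
e | a
1 | 1
2 | 9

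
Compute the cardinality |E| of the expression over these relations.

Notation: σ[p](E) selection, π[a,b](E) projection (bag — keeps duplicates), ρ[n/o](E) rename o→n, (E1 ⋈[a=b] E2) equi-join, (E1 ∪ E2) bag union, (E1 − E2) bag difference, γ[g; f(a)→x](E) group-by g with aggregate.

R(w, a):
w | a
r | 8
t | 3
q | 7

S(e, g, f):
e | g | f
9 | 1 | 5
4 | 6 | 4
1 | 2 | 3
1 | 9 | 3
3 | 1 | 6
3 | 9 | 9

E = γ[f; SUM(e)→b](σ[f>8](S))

Row counts bottom-up:
  S → 6
  σ[f>8](S) → 1
  γ[f; SUM(e)→b](σ[f>8](S)) → 1

|E| = 1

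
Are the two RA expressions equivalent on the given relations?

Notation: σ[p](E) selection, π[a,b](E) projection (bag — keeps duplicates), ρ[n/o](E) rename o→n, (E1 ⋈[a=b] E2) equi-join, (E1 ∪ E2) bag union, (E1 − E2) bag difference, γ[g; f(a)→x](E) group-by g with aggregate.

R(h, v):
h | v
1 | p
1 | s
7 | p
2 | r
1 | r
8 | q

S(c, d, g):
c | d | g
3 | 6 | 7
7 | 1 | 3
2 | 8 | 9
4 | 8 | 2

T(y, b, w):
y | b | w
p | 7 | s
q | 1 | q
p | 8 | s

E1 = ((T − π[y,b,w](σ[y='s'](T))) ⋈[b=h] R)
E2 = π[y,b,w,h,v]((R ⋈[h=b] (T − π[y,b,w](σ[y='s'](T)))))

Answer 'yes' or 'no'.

E1 row counts bottom-up:
  T → 3
  T → 3
  σ[y='s'](T) → 0
  π[y,b,w](σ[y='s'](T)) → 0
  (T − π[y,b,w](σ[y='s'](T))) → 3
  R → 6
  ((T − π[y,b,w](σ[y='s'](T))) ⋈[b=h] R) → 5
E2 row counts bottom-up:
  R → 6
  T → 3
  T → 3
  σ[y='s'](T) → 0
  π[y,b,w](σ[y='s'](T)) → 0
  (T − π[y,b,w](σ[y='s'](T))) → 3
  (R ⋈[h=b] (T − π[y,b,w](σ[y='s'](T)))) → 5
  π[y,b,w,h,v]((R ⋈[h=b] (T − π[y,b,w](σ[y='s'](T))))) → 5

E1 and E2 produce the same multiset:
y | b | w | h | v
p | 7 | s | 7 | p
p | 8 | s | 8 | q
q | 1 | q | 1 | p
q | 1 | q | 1 | r
q | 1 | q | 1 | s

yes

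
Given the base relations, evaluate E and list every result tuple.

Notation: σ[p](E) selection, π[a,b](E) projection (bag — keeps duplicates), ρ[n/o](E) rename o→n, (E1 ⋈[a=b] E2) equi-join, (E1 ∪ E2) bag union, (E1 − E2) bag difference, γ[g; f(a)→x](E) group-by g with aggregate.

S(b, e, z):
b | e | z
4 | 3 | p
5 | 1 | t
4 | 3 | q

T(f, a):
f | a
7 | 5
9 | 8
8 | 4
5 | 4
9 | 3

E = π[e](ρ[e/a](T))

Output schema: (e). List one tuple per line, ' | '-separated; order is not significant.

Row counts bottom-up:
  T → 5
  ρ[e/a](T) → 5
  π[e](ρ[e/a](T)) → 5

== RESULT ==
e
3
4
4
5
8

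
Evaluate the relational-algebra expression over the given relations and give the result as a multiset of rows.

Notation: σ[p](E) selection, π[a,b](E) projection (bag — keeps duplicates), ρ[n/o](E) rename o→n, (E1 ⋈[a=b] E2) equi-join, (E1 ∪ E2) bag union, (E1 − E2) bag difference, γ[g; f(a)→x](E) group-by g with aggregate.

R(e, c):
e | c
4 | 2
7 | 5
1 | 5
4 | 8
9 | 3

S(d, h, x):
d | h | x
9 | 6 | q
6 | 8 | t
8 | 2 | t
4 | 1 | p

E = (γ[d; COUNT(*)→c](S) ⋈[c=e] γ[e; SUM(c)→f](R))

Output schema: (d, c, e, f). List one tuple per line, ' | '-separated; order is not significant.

Row counts bottom-up:
  S → 4
  γ[d; COUNT(*)→c](S) → 4
  R → 5
  γ[e; SUM(c)→f](R) → 4
  (γ[d; COUNT(*)→c](S) ⋈[c=e] γ[e; SUM(c)→f](R)) → 4

== RESULT ==
d | c | e | f
4 | 1 | 1 | 5
6 | 1 | 1 | 5
8 | 1 | 1 | 5
9 | 1 | 1 | 5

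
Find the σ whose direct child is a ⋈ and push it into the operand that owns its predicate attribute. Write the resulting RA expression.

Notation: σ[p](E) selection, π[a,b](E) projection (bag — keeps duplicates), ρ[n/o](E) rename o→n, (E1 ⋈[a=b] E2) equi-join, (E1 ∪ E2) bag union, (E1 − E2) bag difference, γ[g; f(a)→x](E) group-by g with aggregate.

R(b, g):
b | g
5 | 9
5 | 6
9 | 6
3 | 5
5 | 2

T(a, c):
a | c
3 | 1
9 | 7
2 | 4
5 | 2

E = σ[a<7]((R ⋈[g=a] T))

σ filters on a, owned by the right side.
E' = (R ⋈[g=a] σ[a<7](T))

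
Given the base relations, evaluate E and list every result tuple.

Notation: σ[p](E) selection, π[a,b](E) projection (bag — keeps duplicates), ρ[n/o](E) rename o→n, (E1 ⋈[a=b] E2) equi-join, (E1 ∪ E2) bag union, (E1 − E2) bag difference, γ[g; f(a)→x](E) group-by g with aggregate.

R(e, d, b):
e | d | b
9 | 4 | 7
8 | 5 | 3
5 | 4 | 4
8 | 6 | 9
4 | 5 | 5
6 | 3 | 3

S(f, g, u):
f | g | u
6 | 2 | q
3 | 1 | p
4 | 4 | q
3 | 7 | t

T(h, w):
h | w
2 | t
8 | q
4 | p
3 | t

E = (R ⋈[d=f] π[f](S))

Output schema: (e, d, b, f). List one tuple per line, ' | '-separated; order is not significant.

Per-node cardinality:
  R → 6
  S → 4
  π[f](S) → 4
  (R ⋈[d=f] π[f](S)) → 5

== RESULT ==
e | d | b | f
5 | 4 | 4 | 4
6 | 3 | 3 | 3
6 | 3 | 3 | 3
8 | 6 | 9 | 6
9 | 4 | 7 | 4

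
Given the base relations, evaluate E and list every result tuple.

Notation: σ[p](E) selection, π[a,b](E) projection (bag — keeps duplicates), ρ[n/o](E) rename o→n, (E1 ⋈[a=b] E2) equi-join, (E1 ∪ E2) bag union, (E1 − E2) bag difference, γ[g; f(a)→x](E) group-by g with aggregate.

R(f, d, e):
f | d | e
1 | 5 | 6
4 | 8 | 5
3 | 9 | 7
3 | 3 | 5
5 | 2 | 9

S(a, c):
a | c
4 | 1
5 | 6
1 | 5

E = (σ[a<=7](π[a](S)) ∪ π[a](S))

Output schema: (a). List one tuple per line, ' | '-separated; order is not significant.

Row counts bottom-up:
  S → 3
  π[a](S) → 3
  σ[a<=7](π[a](S)) → 3
  S → 3
  π[a](S) → 3
  (σ[a<=7](π[a](S)) ∪ π[a](S)) → 6

== RESULT ==
a
1
1
4
4
5
5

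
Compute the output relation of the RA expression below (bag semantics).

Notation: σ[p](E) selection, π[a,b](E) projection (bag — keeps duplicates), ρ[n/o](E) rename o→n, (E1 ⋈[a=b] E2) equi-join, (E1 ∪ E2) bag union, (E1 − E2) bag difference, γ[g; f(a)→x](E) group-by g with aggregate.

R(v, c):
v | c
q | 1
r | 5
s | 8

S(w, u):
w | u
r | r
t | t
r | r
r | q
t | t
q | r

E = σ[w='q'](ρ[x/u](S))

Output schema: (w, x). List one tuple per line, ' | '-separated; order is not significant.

Stepwise |·|:
  S → 6
  ρ[x/u](S) → 6
  σ[w='q'](ρ[x/u](S)) → 1

== RESULT ==
w | x
q | r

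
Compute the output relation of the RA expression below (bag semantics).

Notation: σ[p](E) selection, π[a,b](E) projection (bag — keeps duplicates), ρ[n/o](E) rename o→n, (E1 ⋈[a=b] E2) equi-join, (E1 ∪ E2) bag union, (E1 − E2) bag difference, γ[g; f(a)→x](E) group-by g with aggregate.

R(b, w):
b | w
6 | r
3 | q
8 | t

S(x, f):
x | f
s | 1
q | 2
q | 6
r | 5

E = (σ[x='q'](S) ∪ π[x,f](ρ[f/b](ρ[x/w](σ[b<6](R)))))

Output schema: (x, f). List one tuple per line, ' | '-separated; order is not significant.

Stepwise |·|:
  S → 4
  σ[x='q'](S) → 2
  R → 3
  σ[b<6](R) → 1
  ρ[x/w](σ[b<6](R)) → 1
  ρ[f/b](ρ[x/w](σ[b<6](R))) → 1
  π[x,f](ρ[f/b](ρ[x/w](σ[b<6](R)))) → 1
  (σ[x='q'](S) ∪ π[x,f](ρ[f/b](ρ[x/w](σ[b<6](R))))) → 3

== RESULT ==
x | f
q | 2
q | 3
q | 6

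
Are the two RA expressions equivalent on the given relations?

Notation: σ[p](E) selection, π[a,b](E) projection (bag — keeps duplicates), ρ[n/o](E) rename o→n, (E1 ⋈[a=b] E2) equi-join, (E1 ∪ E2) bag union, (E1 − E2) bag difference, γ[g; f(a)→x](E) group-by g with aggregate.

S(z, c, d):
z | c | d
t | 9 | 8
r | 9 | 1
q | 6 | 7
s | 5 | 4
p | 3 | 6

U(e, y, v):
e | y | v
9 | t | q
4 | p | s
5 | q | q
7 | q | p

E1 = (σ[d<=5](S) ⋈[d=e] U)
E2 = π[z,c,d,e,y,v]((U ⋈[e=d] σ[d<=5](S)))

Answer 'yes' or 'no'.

E1 per-node cardinality:
  S → 5
  σ[d<=5](S) → 2
  U → 4
  (σ[d<=5](S) ⋈[d=e] U) → 1
E2 per-node cardinality:
  U → 4
  S → 5
  σ[d<=5](S) → 2
  (U ⋈[e=d] σ[d<=5](S)) → 1
  π[z,c,d,e,y,v]((U ⋈[e=d] σ[d<=5](S))) → 1

E1 and E2 produce the same multiset:
z | c | d | e | y | v
s | 5 | 4 | 4 | p | s

yes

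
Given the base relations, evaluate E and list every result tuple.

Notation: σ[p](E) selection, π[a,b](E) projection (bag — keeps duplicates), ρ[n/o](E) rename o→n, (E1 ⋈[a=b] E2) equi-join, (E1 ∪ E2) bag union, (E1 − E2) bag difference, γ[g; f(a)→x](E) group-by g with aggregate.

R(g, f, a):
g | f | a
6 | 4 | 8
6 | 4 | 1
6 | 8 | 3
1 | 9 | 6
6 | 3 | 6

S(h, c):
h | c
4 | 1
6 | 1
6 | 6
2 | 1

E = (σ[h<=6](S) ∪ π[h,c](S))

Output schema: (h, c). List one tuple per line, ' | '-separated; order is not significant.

Row counts bottom-up:
  S → 4
  σ[h<=6](S) → 4
  S → 4
  π[h,c](S) → 4
  (σ[h<=6](S) ∪ π[h,c](S)) → 8

== RESULT ==
h | c
2 | 1
2 | 1
4 | 1
4 | 1
6 | 1
6 | 1
6 | 6
6 | 6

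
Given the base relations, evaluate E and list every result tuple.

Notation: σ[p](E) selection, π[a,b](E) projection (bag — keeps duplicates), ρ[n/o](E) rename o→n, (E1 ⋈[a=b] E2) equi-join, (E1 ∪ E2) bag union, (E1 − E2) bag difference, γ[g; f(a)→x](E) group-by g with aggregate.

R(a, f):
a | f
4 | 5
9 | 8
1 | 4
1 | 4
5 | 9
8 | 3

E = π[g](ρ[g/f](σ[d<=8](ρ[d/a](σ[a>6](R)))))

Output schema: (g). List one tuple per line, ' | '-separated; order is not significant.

Row counts bottom-up:
  R → 6
  σ[a>6](R) → 2
  ρ[d/a](σ[a>6](R)) → 2
  σ[d<=8](ρ[d/a](σ[a>6](R))) → 1
  ρ[g/f](σ[d<=8](ρ[d/a](σ[a>6](R)))) → 1
  π[g](ρ[g/f](σ[d<=8](ρ[d/a](σ[a>6](R))))) → 1

== RESULT ==
g
3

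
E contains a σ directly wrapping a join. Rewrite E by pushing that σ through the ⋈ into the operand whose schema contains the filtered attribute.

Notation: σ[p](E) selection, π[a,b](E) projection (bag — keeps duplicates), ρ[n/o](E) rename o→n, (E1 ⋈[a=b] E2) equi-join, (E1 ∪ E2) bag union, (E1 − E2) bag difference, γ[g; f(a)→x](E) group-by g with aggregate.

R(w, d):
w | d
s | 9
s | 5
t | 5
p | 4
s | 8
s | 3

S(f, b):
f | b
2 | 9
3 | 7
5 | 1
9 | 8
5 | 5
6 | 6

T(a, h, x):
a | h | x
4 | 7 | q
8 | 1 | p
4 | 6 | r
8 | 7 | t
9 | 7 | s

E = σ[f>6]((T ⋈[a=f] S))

σ filters on f, owned by the right side.
E' = (T ⋈[a=f] σ[f>6](S))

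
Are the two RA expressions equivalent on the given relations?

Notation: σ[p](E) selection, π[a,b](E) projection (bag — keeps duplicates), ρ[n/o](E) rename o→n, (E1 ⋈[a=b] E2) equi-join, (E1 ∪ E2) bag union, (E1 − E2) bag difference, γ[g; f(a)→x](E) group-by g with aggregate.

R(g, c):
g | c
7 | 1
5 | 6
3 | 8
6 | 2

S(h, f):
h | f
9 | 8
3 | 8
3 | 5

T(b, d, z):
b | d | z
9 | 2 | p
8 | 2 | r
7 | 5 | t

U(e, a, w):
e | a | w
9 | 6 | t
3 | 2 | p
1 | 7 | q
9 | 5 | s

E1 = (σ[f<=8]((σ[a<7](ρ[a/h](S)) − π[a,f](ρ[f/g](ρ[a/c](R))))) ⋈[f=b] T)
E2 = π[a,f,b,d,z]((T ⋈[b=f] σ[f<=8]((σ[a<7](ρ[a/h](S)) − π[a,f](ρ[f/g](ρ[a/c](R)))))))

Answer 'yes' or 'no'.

E1 per-node cardinality:
  S → 3
  ρ[a/h](S) → 3
  σ[a<7](ρ[a/h](S)) → 2
  R → 4
  ρ[a/c](R) → 4
  ρ[f/g](ρ[a/c](R)) → 4
  π[a,f](ρ[f/g](ρ[a/c](R))) → 4
  (σ[a<7](ρ[a/h](S)) − π[a,f](ρ[f/g](ρ[a/c](R)))) → 2
  σ[f<=8]((σ[a<7](ρ[a/h](S)) − π[a,f](ρ[f/g](ρ[a/c](R))))) → 2
  T → 3
  (σ[f<=8]((σ[a<7](ρ[a/h](S)) − π[a,f](ρ[f/g](ρ[a/c](R))))) ⋈[f=b] T) → 1
E2 per-node cardinality:
  T → 3
  S → 3
  ρ[a/h](S) → 3
  σ[a<7](ρ[a/h](S)) → 2
  R → 4
  ρ[a/c](R) → 4
  ρ[f/g](ρ[a/c](R)) → 4
  π[a,f](ρ[f/g](ρ[a/c](R))) → 4
  (σ[a<7](ρ[a/h](S)) − π[a,f](ρ[f/g](ρ[a/c](R)))) → 2
  σ[f<=8]((σ[a<7](ρ[a/h](S)) − π[a,f](ρ[f/g](ρ[a/c](R))))) → 2
  (T ⋈[b=f] σ[f<=8]((σ[a<7](ρ[a/h](S)) − π[a,f](ρ[f/g](ρ[a/c](R)))))) → 1
  π[a,f,b,d,z]((T ⋈[b=f] σ[f<=8]((σ[a<7](ρ[a/h](S)) − π[a,f](ρ[f/g](ρ[a/c](R))))))) → 1

E1 and E2 produce the same multiset:
a | f | b | d | z
3 | 8 | 8 | 2 | r

yes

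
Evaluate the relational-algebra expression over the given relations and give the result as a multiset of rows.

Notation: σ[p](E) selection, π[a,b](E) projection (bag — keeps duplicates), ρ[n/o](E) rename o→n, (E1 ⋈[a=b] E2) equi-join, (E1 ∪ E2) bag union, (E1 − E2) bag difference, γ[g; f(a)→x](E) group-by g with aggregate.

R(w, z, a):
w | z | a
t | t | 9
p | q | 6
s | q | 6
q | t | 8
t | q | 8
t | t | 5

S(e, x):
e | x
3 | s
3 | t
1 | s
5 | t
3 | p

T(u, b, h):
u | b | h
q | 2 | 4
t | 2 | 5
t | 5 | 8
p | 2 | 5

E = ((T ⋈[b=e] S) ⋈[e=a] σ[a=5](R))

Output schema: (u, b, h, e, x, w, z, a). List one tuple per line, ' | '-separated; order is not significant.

Row counts bottom-up:
  T → 4
  S → 5
  (T ⋈[b=e] S) → 1
  R → 6
  σ[a=5](R) → 1
  ((T ⋈[b=e] S) ⋈[e=a] σ[a=5](R)) → 1

== RESULT ==
u | b | h | e | x | w | z | a
t | 5 | 8 | 5 | t | t | t | 5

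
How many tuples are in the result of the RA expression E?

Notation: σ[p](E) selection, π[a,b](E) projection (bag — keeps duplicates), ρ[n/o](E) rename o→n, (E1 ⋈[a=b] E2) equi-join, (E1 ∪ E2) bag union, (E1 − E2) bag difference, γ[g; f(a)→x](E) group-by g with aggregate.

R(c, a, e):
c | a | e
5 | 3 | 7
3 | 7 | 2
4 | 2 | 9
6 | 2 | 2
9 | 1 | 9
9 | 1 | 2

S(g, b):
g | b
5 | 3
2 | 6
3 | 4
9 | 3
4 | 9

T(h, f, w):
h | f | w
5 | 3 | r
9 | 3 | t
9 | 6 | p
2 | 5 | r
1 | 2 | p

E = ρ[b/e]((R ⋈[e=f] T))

Row counts bottom-up:
  R → 6
  T → 5
  (R ⋈[e=f] T) → 3
  ρ[b/e]((R ⋈[e=f] T)) → 3

|E| = 3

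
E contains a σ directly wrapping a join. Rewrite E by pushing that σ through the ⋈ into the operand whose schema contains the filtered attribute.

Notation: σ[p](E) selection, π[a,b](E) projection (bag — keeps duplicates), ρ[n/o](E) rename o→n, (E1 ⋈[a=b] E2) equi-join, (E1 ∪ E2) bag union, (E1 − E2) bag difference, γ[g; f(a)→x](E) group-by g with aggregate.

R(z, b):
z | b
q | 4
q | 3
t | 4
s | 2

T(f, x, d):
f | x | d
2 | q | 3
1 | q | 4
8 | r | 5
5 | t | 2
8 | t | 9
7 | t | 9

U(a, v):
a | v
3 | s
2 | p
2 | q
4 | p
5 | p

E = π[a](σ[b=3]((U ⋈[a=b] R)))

σ filters on b, owned by the right side.
E' = π[a]((U ⋈[a=b] σ[b=3](R)))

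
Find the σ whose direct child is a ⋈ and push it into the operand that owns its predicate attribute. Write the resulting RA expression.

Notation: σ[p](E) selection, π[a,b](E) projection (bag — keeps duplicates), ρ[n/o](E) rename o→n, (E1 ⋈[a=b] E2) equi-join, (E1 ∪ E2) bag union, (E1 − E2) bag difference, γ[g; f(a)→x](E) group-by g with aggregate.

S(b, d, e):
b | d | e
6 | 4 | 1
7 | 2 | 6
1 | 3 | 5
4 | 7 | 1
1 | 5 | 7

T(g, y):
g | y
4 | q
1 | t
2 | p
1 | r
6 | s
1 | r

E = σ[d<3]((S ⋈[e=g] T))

σ filters on d, owned by the left side.
E' = (σ[d<3](S) ⋈[e=g] T)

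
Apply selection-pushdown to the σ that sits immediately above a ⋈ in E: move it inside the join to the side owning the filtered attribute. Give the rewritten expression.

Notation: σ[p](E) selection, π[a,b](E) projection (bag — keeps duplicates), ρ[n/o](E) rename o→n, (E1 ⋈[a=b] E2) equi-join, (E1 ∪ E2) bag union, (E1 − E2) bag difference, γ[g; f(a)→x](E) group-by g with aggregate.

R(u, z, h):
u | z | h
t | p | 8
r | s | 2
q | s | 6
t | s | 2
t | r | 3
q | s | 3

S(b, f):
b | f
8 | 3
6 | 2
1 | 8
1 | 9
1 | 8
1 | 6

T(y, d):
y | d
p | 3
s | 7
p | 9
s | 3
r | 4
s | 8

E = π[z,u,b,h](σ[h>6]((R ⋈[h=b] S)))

σ filters on h, owned by the left side.
E' = π[z,u,b,h]((σ[h>6](R) ⋈[h=b] S))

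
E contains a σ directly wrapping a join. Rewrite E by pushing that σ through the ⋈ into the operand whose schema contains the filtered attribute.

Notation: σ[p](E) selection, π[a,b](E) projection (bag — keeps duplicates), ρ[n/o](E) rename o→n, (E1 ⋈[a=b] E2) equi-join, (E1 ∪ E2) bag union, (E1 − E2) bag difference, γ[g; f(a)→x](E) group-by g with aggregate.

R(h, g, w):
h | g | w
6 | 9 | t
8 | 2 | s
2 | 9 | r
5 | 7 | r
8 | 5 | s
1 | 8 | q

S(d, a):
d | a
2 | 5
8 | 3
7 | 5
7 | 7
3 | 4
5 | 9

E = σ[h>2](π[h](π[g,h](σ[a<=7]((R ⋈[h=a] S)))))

σ filters on a, owned by the right side.
E' = σ[h>2](π[h](π[g,h]((R ⋈[h=a] σ[a<=7](S)))))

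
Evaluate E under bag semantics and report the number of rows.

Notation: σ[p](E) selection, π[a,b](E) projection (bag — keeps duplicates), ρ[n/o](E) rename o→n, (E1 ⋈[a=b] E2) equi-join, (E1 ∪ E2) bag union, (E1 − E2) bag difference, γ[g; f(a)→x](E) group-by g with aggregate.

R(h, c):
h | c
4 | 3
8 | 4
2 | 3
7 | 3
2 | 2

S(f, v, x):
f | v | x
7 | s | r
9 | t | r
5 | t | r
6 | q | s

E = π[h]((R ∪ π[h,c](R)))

Subexpression sizes:
  R → 5
  R → 5
  π[h,c](R) → 5
  (R ∪ π[h,c](R)) → 10
  π[h]((R ∪ π[h,c](R))) → 10

|E| = 10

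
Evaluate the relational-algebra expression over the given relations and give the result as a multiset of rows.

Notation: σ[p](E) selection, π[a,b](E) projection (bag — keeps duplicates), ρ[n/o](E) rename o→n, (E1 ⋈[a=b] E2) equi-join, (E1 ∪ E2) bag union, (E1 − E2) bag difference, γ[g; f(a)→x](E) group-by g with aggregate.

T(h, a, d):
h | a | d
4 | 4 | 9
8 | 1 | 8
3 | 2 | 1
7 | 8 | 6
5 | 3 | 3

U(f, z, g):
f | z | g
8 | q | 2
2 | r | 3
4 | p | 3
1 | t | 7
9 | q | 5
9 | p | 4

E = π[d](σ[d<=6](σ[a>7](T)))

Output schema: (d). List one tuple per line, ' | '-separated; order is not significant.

Row counts bottom-up:
  T → 5
  σ[a>7](T) → 1
  σ[d<=6](σ[a>7](T)) → 1
  π[d](σ[d<=6](σ[a>7](T))) → 1

== RESULT ==
d
6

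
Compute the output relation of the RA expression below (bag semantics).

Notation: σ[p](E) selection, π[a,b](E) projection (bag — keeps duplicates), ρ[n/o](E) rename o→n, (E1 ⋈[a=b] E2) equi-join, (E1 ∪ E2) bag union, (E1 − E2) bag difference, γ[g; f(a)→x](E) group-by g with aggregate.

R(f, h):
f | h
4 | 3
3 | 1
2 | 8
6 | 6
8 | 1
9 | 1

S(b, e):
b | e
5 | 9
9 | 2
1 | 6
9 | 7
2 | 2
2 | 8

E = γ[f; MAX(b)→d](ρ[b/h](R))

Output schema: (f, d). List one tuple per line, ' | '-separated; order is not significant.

Per-node cardinality:
  R → 6
  ρ[b/h](R) → 6
  γ[f; MAX(b)→d](ρ[b/h](R)) → 6

== RESULT ==
f | d
2 | 8
3 | 1
4 | 3
6 | 6
8 | 1
9 | 1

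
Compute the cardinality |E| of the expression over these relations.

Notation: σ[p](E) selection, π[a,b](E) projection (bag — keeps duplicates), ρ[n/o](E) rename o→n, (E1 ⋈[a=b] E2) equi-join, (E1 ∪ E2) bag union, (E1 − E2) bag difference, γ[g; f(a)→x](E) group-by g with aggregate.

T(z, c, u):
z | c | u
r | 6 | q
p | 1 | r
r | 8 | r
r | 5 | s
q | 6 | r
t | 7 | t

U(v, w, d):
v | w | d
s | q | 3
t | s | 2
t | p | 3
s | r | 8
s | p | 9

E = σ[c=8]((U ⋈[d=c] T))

Row counts bottom-up:
  U → 5
  T → 6
  (U ⋈[d=c] T) → 1
  σ[c=8]((U ⋈[d=c] T)) → 1

|E| = 1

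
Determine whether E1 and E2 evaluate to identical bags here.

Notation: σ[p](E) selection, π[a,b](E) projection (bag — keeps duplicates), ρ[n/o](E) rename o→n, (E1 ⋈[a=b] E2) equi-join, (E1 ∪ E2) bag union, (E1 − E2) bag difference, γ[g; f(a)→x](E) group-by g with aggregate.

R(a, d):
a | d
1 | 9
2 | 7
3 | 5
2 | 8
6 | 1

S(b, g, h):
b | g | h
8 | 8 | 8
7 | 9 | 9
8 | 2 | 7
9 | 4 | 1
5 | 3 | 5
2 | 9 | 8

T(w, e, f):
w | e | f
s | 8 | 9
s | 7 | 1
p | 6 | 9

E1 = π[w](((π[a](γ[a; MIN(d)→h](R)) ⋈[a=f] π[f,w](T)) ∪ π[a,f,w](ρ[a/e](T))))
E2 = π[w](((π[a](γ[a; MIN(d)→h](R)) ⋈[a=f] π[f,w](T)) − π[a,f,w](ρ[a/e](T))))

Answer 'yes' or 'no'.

E1 subexpression sizes:
  R → 5
  γ[a; MIN(d)→h](R) → 4
  π[a](γ[a; MIN(d)→h](R)) → 4
  T → 3
  π[f,w](T) → 3
  (π[a](γ[a; MIN(d)→h](R)) ⋈[a=f] π[f,w](T)) → 1
  T → 3
  ρ[a/e](T) → 3
  π[a,f,w](ρ[a/e](T)) → 3
  ((π[a](γ[a; MIN(d)→h](R)) ⋈[a=f] π[f,w](T)) ∪ π[a,f,w](ρ[a/e](T))) → 4
  π[w](((π[a](γ[a; MIN(d)→h](R)) ⋈[a=f] π[f,w](T)) ∪ π[a,f,w](ρ[a/e](T)))) → 4
E2 subexpression sizes:
  R → 5
  γ[a; MIN(d)→h](R) → 4
  π[a](γ[a; MIN(d)→h](R)) → 4
  T → 3
  π[f,w](T) → 3
  (π[a](γ[a; MIN(d)→h](R)) ⋈[a=f] π[f,w](T)) → 1
  T → 3
  ρ[a/e](T) → 3
  π[a,f,w](ρ[a/e](T)) → 3
  ((π[a](γ[a; MIN(d)→h](R)) ⋈[a=f] π[f,w](T)) − π[a,f,w](ρ[a/e](T))) → 1
  π[w](((π[a](γ[a; MIN(d)→h](R)) ⋈[a=f] π[f,w](T)) − π[a,f,w](ρ[a/e](T)))) → 1

E1 result:
w
p
s
s
s
E2 result:
w
s
Witness: ('p',) appears 1× in E1 but 0× in E2.

no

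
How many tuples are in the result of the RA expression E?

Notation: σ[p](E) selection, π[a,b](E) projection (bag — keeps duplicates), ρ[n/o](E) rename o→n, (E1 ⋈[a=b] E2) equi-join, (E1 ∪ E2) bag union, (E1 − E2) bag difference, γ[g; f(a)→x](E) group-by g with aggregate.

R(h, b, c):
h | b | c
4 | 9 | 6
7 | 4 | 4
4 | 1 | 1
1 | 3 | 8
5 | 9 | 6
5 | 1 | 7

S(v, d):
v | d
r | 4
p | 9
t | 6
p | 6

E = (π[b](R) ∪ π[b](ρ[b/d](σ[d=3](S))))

Row counts bottom-up:
  R → 6
  π[b](R) → 6
  S → 4
  σ[d=3](S) → 0
  ρ[b/d](σ[d=3](S)) → 0
  π[b](ρ[b/d](σ[d=3](S))) → 0
  (π[b](R) ∪ π[b](ρ[b/d](σ[d=3](S)))) → 6

|E| = 6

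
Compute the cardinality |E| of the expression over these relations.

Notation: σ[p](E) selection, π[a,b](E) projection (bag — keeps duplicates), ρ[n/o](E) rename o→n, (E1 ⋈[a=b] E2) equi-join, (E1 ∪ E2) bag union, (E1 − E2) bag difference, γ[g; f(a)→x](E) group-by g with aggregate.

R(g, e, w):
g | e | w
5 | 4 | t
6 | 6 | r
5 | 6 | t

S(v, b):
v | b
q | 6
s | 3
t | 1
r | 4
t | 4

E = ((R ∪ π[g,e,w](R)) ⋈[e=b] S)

Row counts bottom-up:
  R → 3
  R → 3
  π[g,e,w](R) → 3
  (R ∪ π[g,e,w](R)) → 6
  S → 5
  ((R ∪ π[g,e,w](R)) ⋈[e=b] S) → 8

|E| = 8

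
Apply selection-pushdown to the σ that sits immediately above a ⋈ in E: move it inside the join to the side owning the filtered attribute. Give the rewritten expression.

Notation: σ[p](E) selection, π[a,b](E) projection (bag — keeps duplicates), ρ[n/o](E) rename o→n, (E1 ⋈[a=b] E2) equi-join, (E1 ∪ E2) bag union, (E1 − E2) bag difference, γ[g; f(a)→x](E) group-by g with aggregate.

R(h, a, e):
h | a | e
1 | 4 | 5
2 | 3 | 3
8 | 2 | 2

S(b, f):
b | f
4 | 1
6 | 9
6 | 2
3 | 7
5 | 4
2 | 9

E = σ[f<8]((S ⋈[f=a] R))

σ filters on f, owned by the left side.
E' = (σ[f<8](S) ⋈[f=a] R)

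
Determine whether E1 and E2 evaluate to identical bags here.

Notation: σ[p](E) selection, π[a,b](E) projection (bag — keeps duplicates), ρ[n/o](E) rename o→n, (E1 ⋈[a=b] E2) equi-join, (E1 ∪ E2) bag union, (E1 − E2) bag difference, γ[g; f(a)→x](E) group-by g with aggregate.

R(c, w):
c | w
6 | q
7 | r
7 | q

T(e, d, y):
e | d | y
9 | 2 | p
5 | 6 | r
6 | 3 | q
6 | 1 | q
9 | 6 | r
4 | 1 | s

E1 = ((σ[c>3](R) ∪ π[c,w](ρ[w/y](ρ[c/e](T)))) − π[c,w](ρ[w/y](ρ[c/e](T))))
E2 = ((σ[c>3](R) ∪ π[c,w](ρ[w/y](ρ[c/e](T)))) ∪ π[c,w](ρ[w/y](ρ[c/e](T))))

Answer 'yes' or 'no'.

E1 stepwise |·|:
  R → 3
  σ[c>3](R) → 3
  T → 6
  ρ[c/e](T) → 6
  ρ[w/y](ρ[c/e](T)) → 6
  π[c,w](ρ[w/y](ρ[c/e](T))) → 6
  (σ[c>3](R) ∪ π[c,w](ρ[w/y](ρ[c/e](T)))) → 9
  T → 6
  ρ[c/e](T) → 6
  ρ[w/y](ρ[c/e](T)) → 6
  π[c,w](ρ[w/y](ρ[c/e](T))) → 6
  ((σ[c>3](R) ∪ π[c,w](ρ[w/y](ρ[c/e](T)))) − π[c,w](ρ[w/y](ρ[c/e](T)))) → 3
E2 stepwise |·|:
  R → 3
  σ[c>3](R) → 3
  T → 6
  ρ[c/e](T) → 6
  ρ[w/y](ρ[c/e](T)) → 6
  π[c,w](ρ[w/y](ρ[c/e](T))) → 6
  (σ[c>3](R) ∪ π[c,w](ρ[w/y](ρ[c/e](T)))) → 9
  T → 6
  ρ[c/e](T) → 6
  ρ[w/y](ρ[c/e](T)) → 6
  π[c,w](ρ[w/y](ρ[c/e](T))) → 6
  ((σ[c>3](R) ∪ π[c,w](ρ[w/y](ρ[c/e](T)))) ∪ π[c,w](ρ[w/y](ρ[c/e](T)))) → 15

E1 result:
c | w
6 | q
7 | q
7 | r
E2 result:
c | w
4 | s
4 | s
5 | r
5 | r
6 | q
6 | q
6 | q
6 | q
6 | q
7 | q
7 | r
9 | p
9 | p
9 | r
9 | r
Witness: (4, 's') appears 0× in E1 but 2× in E2.

no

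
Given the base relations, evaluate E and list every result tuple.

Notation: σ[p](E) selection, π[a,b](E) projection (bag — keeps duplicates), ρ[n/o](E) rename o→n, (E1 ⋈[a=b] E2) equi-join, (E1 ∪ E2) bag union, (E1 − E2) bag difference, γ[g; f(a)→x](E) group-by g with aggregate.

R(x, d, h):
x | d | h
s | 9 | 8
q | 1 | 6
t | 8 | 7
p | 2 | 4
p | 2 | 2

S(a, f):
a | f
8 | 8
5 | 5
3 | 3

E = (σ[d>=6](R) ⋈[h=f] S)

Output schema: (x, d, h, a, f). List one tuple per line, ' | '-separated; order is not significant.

Row counts bottom-up:
  R → 5
  σ[d>=6](R) → 2
  S → 3
  (σ[d>=6](R) ⋈[h=f] S) → 1

== RESULT ==
x | d | h | a | f
s | 9 | 8 | 8 | 8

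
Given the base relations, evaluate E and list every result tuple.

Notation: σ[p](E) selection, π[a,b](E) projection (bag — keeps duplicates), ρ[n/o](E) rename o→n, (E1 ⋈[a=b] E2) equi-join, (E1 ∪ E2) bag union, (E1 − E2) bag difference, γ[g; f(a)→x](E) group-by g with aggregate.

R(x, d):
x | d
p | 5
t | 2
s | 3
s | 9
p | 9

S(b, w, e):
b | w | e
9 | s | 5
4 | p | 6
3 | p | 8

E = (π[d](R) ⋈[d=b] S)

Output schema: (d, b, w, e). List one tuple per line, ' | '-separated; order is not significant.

Per-node cardinality:
  R → 5
  π[d](R) → 5
  S → 3
  (π[d](R) ⋈[d=b] S) → 3

== RESULT ==
d | b | w | e
3 | 3 | p | 8
9 | 9 | s | 5
9 | 9 | s | 5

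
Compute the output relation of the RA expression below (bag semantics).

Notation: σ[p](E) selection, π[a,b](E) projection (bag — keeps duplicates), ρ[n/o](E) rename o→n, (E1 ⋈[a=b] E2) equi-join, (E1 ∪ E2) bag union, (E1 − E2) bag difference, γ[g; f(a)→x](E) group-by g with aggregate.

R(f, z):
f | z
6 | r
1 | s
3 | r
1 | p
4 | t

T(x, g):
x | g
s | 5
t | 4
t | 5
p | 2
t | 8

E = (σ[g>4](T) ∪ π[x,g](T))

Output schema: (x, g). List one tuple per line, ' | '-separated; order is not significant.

Stepwise |·|:
  T → 5
  σ[g>4](T) → 3
  T → 5
  π[x,g](T) → 5
  (σ[g>4](T) ∪ π[x,g](T)) → 8

== RESULT ==
x | g
p | 2
s | 5
s | 5
t | 4
t | 5
t | 5
t | 8
t | 8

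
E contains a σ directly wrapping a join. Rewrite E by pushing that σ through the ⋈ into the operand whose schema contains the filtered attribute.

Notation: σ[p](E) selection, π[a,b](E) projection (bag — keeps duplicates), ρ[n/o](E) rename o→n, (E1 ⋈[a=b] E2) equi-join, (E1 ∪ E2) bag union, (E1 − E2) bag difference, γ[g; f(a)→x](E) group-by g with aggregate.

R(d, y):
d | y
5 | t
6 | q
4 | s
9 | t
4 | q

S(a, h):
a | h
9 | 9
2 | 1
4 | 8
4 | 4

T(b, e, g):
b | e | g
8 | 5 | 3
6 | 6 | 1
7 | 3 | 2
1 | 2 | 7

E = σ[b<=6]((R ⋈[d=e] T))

σ filters on b, owned by the right side.
E' = (R ⋈[d=e] σ[b<=6](T))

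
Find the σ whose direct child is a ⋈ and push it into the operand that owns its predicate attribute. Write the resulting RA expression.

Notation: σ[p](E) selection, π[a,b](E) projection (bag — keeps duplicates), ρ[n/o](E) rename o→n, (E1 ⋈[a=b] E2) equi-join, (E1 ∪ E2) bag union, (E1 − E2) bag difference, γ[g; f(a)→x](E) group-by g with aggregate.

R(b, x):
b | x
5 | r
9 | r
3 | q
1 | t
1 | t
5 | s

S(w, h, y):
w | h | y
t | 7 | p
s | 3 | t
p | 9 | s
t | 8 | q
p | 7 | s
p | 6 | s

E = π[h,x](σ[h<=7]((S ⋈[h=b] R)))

σ filters on h, owned by the left side.
E' = π[h,x]((σ[h<=7](S) ⋈[h=b] R))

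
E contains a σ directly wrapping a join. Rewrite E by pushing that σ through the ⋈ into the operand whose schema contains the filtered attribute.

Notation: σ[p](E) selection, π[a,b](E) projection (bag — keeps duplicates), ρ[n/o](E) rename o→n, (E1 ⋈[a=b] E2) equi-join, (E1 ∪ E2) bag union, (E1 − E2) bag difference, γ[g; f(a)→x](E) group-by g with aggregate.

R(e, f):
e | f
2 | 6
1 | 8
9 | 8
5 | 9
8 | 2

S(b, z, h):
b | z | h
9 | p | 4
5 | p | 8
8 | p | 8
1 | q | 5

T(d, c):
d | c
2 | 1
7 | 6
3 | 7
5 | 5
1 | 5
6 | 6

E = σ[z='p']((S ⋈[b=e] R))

σ filters on z, owned by the left side.
E' = (σ[z='p'](S) ⋈[b=e] R)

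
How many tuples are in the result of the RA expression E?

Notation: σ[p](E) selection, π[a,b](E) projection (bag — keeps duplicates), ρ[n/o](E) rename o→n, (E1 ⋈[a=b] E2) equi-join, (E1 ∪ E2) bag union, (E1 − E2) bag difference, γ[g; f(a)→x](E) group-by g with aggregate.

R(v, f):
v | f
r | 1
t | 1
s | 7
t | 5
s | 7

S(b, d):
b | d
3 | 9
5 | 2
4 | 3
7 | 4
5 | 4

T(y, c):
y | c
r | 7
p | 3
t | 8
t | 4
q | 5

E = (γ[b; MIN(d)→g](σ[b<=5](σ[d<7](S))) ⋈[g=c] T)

Stepwise |·|:
  S → 5
  σ[d<7](S) → 4
  σ[b<=5](σ[d<7](S)) → 3
  γ[b; MIN(d)→g](σ[b<=5](σ[d<7](S))) → 2
  T → 5
  (γ[b; MIN(d)→g](σ[b<=5](σ[d<7](S))) ⋈[g=c] T) → 1

|E| = 1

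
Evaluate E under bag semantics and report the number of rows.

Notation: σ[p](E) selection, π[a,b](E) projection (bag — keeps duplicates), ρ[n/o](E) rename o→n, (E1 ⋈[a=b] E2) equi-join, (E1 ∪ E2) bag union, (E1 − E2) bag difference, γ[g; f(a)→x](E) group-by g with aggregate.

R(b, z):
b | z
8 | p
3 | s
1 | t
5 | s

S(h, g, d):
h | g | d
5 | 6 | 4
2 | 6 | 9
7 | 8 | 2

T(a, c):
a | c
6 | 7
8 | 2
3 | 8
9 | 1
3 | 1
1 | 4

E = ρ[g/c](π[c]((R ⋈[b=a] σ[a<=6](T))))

Subexpression sizes:
  R → 4
  T → 6
  σ[a<=6](T) → 4
  (R ⋈[b=a] σ[a<=6](T)) → 3
  π[c]((R ⋈[b=a] σ[a<=6](T))) → 3
  ρ[g/c](π[c]((R ⋈[b=a] σ[a<=6](T)))) → 3

|E| = 3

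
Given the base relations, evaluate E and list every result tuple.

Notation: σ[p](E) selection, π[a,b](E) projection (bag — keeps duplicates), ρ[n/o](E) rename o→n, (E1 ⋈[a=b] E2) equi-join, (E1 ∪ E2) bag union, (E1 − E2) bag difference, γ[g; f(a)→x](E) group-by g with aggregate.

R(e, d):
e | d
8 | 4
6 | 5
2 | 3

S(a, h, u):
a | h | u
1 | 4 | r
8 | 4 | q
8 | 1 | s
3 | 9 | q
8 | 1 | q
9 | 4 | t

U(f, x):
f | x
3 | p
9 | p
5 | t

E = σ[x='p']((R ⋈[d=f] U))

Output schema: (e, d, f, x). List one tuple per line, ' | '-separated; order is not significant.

Subexpression sizes:
  R → 3
  U → 3
  (R ⋈[d=f] U) → 2
  σ[x='p']((R ⋈[d=f] U)) → 1

== RESULT ==
e | d | f | x
2 | 3 | 3 | p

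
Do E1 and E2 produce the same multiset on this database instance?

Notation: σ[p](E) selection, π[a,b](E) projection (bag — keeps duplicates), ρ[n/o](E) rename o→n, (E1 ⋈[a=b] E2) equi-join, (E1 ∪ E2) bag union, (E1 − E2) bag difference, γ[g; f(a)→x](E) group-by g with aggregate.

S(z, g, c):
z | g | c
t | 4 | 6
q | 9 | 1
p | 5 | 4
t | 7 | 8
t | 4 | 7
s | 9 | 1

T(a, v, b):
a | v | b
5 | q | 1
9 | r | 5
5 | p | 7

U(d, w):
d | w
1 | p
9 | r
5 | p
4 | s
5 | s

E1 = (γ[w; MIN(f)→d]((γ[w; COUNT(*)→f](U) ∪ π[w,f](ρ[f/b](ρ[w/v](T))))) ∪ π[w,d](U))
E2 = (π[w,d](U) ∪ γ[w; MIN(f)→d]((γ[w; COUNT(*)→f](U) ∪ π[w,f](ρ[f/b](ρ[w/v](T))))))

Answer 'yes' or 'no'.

E1 subexpression sizes:
  U → 5
  γ[w; COUNT(*)→f](U) → 3
  T → 3
  ρ[w/v](T) → 3
  ρ[f/b](ρ[w/v](T)) → 3
  π[w,f](ρ[f/b](ρ[w/v](T))) → 3
  (γ[w; COUNT(*)→f](U) ∪ π[w,f](ρ[f/b](ρ[w/v](T)))) → 6
  γ[w; MIN(f)→d]((γ[w; COUNT(*)→f](U) ∪ π[w,f](ρ[f/b](ρ[w/v](T))))) → 4
  U → 5
  π[w,d](U) → 5
  (γ[w; MIN(f)→d]((γ[w; COUNT(*)→f](U) ∪ π[w,f](ρ[f/b](ρ[w/v](T))))) ∪ π[w,d](U)) → 9
E2 subexpression sizes:
  U → 5
  π[w,d](U) → 5
  U → 5
  γ[w; COUNT(*)→f](U) → 3
  T → 3
  ρ[w/v](T) → 3
  ρ[f/b](ρ[w/v](T)) → 3
  π[w,f](ρ[f/b](ρ[w/v](T))) → 3
  (γ[w; COUNT(*)→f](U) ∪ π[w,f](ρ[f/b](ρ[w/v](T)))) → 6
  γ[w; MIN(f)→d]((γ[w; COUNT(*)→f](U) ∪ π[w,f](ρ[f/b](ρ[w/v](T))))) → 4
  (π[w,d](U) ∪ γ[w; MIN(f)→d]((γ[w; COUNT(*)→f](U) ∪ π[w,f](ρ[f/b](ρ[w/v](T)))))) → 9

E1 and E2 produce the same multiset:
w | d
p | 1
p | 2
p | 5
q | 1
r | 1
r | 9
s | 2
s | 4
s | 5

yes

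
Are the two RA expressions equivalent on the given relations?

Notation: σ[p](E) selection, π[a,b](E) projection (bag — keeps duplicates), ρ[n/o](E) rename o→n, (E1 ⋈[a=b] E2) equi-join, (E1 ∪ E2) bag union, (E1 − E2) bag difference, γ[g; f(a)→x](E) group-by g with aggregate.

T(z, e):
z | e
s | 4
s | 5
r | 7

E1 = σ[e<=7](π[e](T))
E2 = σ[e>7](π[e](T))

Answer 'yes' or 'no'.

E1 per-node cardinality:
  T → 3
  π[e](T) → 3
  σ[e<=7](π[e](T)) → 3
E2 per-node cardinality:
  T → 3
  π[e](T) → 3
  σ[e>7](π[e](T)) → 0

E1 result:
e
4
5
7
E2 result:
e
(0 rows)
Witness: (7,) appears 1× in E1 but 0× in E2.

no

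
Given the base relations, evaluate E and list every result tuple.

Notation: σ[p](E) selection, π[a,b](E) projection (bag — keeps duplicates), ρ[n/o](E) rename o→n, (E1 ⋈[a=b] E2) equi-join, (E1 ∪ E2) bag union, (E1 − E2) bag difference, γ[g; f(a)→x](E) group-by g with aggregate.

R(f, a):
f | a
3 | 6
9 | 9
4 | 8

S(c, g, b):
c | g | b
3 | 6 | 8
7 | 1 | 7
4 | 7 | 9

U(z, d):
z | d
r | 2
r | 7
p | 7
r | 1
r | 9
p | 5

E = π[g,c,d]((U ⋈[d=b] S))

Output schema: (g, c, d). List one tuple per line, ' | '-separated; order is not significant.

Subexpression sizes:
  U → 6
  S → 3
  (U ⋈[d=b] S) → 3
  π[g,c,d]((U ⋈[d=b] S)) → 3

== RESULT ==
g | c | d
1 | 7 | 7
1 | 7 | 7
7 | 4 | 9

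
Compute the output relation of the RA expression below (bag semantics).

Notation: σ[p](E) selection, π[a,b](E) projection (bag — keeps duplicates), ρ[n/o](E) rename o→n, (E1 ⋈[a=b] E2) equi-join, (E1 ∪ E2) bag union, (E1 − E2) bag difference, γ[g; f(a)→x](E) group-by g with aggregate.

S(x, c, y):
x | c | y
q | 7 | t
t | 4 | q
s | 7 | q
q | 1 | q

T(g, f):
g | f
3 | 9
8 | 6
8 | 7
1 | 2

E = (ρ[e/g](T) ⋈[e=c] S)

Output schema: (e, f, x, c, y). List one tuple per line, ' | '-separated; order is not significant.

Stepwise |·|:
  T → 4
  ρ[e/g](T) → 4
  S → 4
  (ρ[e/g](T) ⋈[e=c] S) → 1

== RESULT ==
e | f | x | c | y
1 | 2 | q | 1 | q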